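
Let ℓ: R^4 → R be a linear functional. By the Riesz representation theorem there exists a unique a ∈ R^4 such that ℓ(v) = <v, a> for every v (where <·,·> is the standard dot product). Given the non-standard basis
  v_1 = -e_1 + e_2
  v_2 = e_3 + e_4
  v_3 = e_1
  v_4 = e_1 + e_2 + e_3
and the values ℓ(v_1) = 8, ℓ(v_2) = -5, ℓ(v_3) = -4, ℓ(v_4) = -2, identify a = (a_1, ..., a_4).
a = (-4, 4, -2, -3)

Write a = (a_1, ..., a_4) in the standard basis. For each basis vector v_i, ℓ(v_i) = <v_i, a> is a linear equation in the a_j's. Collect the n equations into a matrix system V a = ℓ, where row i of V is v_i (expressed in the standard basis). Since V is invertible (lower-triangular with 1s on the diagonal, up to permutation), solve by back-substitution:
  V =
[[-1, 1, 0, 0],
 [0, 0, 1, 1],
 [1, 0, 0, 0],
 [1, 1, 1, 0]]
  V a = (8, -5, -4, -2)
Solving gives a = (-4, 4, -2, -3).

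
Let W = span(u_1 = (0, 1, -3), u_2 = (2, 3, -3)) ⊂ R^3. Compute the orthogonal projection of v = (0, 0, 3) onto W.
proj_W(v) = (9/19, -9/19, 54/19)

Set up U = [u_1 | ... | u_2] ∈ R^(3×2). The projector onto W = col(U) is P = U (U^T U)^(-1) U^T.
Compute U^T U =
  [10, 12]
  [12, 22],
and U^T v = (-9, -9).
Solve U^T U · c = U^T v for the coefficients: c = (-45/38, 9/38). The projection is proj_W(v) = U c.
Check: (v - proj_W(v)) · u_1 = 0  (should be 0).
Check: (v - proj_W(v)) · u_2 = 0  (should be 0).
Result: proj_W(v) = (9/19, -9/19, 54/19).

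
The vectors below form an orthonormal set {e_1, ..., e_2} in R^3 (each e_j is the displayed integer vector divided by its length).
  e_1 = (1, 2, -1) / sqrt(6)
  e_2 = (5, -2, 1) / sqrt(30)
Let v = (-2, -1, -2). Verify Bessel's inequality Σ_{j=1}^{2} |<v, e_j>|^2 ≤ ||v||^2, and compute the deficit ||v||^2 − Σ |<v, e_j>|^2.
Σ |<v, e_j>|^2 = 4; ||v||^2 = 9; deficit = 5

Write each e_j = u_j / sqrt(<u_j, u_j>) where u_j is the displayed integer vector. Then <v, e_j> = <v, u_j> / sqrt(<u_j, u_j>), so |<v, e_j>|^2 = <v, u_j>^2 / <u_j, u_j>.
Coefficients: <v, e_1> = -2/sqrt(6), <v, e_2> = -10/sqrt(30).
Square and sum: Σ |<v, e_j>|^2 = 4.
Compute ||v||^2 = v·v = 9.
Deficit = 9 − 4 = 5 ≥ 0, confirming Bessel's inequality. (The deficit equals ||v − Σ <v,e_j> e_j||^2, the squared distance from v to span{e_j}.)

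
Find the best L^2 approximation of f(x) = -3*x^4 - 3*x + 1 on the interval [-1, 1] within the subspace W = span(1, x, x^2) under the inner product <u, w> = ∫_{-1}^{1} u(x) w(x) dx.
g(x) = -18*x^2/7 - 3*x + 44/35

The best approximation g ∈ W is the orthogonal projection of f onto W. Writing g = a_0 + a_1 x + a_2 x^2, the coefficients solve the normal equations G · a = b where
  G_{ij} = <φ_i, φ_j> and b_i = <f, φ_i>, with φ_0 = 1, φ_1 = x, φ_2 = x^2.
G =
  [2, 0, 2/3]
  [0, 2/3, 0]
  [2/3, 0, 2/5],
b = (4/5, -2, -4/21).
Solving gives a_0 = 44/35, a_1 = -3, a_2 = -18/7, so
  g(x) = -18*x^2/7 - 3*x + 44/35.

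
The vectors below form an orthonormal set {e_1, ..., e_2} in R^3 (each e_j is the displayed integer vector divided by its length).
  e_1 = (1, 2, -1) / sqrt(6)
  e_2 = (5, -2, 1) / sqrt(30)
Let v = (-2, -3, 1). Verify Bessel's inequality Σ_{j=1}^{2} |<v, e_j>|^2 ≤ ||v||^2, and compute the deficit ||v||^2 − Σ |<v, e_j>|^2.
Σ |<v, e_j>|^2 = 69/5; ||v||^2 = 14; deficit = 1/5

Write each e_j = u_j / sqrt(<u_j, u_j>) where u_j is the displayed integer vector. Then <v, e_j> = <v, u_j> / sqrt(<u_j, u_j>), so |<v, e_j>|^2 = <v, u_j>^2 / <u_j, u_j>.
Coefficients: <v, e_1> = -9/sqrt(6), <v, e_2> = -3/sqrt(30).
Square and sum: Σ |<v, e_j>|^2 = 69/5.
Compute ||v||^2 = v·v = 14.
Deficit = 14 − 69/5 = 1/5 ≥ 0, confirming Bessel's inequality. (The deficit equals ||v − Σ <v,e_j> e_j||^2, the squared distance from v to span{e_j}.)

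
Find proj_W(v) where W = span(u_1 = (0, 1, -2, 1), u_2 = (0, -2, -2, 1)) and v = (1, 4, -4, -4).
proj_W(v) = (0, 4, -8/5, 4/5)

Set up U = [u_1 | ... | u_2] ∈ R^(4×2). The projector onto W = col(U) is P = U (U^T U)^(-1) U^T.
Compute U^T U =
  [6, 3]
  [3, 9],
and U^T v = (8, -4).
Solve U^T U · c = U^T v for the coefficients: c = (28/15, -16/15). The projection is proj_W(v) = U c.
Check: (v - proj_W(v)) · u_1 = 0  (should be 0).
Check: (v - proj_W(v)) · u_2 = 0  (should be 0).
Result: proj_W(v) = (0, 4, -8/5, 4/5).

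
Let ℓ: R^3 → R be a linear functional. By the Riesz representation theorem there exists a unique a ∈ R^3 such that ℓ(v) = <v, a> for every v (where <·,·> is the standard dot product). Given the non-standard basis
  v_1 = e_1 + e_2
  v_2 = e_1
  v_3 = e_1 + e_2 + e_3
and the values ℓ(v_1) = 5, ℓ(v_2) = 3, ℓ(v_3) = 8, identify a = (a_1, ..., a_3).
a = (3, 2, 3)

Write a = (a_1, ..., a_3) in the standard basis. For each basis vector v_i, ℓ(v_i) = <v_i, a> is a linear equation in the a_j's. Collect the n equations into a matrix system V a = ℓ, where row i of V is v_i (expressed in the standard basis). Since V is invertible (lower-triangular with 1s on the diagonal, up to permutation), solve by back-substitution:
  V =
[[1, 1, 0],
 [1, 0, 0],
 [1, 1, 1]]
  V a = (5, 3, 8)
Solving gives a = (3, 2, 3).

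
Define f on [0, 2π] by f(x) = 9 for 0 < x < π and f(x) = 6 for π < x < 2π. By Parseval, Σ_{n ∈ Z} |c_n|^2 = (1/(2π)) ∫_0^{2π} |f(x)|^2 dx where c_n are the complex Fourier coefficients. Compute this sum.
Σ |c_n|^2 = 117/2

Parseval equates the L^2 energy of f (normalised by 1/(2π)) with the ℓ^2 sum of its Fourier coefficients: (1/(2π)) ∫_0^{2π} |f|^2 = Σ |c_n|^2.
Compute the left side: (1/(2π)) [∫_0^π 9^2 dx + ∫_π^{2π} 6^2 dx] = (1/(2π)) · (81π + 36π) = (81 + 36)/2 = 117/2.
So Σ_{n ∈ Z} |c_n|^2 = 117/2.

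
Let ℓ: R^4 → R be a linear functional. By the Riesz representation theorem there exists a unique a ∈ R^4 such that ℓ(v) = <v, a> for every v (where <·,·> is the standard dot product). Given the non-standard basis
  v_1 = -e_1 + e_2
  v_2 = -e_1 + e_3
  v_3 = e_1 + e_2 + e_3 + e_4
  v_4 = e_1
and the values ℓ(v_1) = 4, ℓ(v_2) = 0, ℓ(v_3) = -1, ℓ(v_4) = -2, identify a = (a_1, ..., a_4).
a = (-2, 2, -2, 1)

Write a = (a_1, ..., a_4) in the standard basis. For each basis vector v_i, ℓ(v_i) = <v_i, a> is a linear equation in the a_j's. Collect the n equations into a matrix system V a = ℓ, where row i of V is v_i (expressed in the standard basis). Since V is invertible (lower-triangular with 1s on the diagonal, up to permutation), solve by back-substitution:
  V =
[[-1, 1, 0, 0],
 [-1, 0, 1, 0],
 [1, 1, 1, 1],
 [1, 0, 0, 0]]
  V a = (4, 0, -1, -2)
Solving gives a = (-2, 2, -2, 1).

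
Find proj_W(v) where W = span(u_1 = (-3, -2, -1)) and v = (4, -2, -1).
proj_W(v) = (3/2, 1, 1/2)

Set up U = [u_1 | ... | u_1] ∈ R^(3×1). The projector onto W = col(U) is P = U (U^T U)^(-1) U^T.
Compute U^T U =
  [14],
and U^T v = (-7).
Solve U^T U · c = U^T v for the coefficients: c = (-1/2). The projection is proj_W(v) = U c.
Check: (v - proj_W(v)) · u_1 = 0  (should be 0).
Result: proj_W(v) = (3/2, 1, 1/2).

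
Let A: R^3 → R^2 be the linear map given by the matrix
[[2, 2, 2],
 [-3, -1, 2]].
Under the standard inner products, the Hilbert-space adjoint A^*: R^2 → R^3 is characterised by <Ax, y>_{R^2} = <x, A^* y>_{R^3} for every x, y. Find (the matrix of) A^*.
A^* = A^T =
[[2, -3],
 [2, -1],
 [2, 2]]

For real matrices with standard dot products, the defining identity <Ax, y> = <x, A^* y> gives (Ax)^T y = x^T (A^*) y, i.e. x^T A^T y = x^T (A^*) y. Since this holds for all x, y, we must have A^* = A^T. Therefore
A^* =
[[2, -3],
 [2, -1],
 [2, 2]].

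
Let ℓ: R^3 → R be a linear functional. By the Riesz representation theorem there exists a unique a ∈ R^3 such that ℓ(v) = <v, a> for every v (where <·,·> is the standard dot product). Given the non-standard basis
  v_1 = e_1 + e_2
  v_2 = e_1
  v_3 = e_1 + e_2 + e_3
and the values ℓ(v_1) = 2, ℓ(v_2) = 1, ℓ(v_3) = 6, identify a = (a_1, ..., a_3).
a = (1, 1, 4)

Write a = (a_1, ..., a_3) in the standard basis. For each basis vector v_i, ℓ(v_i) = <v_i, a> is a linear equation in the a_j's. Collect the n equations into a matrix system V a = ℓ, where row i of V is v_i (expressed in the standard basis). Since V is invertible (lower-triangular with 1s on the diagonal, up to permutation), solve by back-substitution:
  V =
[[1, 1, 0],
 [1, 0, 0],
 [1, 1, 1]]
  V a = (2, 1, 6)
Solving gives a = (1, 1, 4).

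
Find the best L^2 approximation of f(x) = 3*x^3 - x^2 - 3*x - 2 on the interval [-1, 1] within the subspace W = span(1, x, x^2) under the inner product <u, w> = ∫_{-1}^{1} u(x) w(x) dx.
g(x) = -x^2 - 6*x/5 - 2

The best approximation g ∈ W is the orthogonal projection of f onto W. Writing g = a_0 + a_1 x + a_2 x^2, the coefficients solve the normal equations G · a = b where
  G_{ij} = <φ_i, φ_j> and b_i = <f, φ_i>, with φ_0 = 1, φ_1 = x, φ_2 = x^2.
G =
  [2, 0, 2/3]
  [0, 2/3, 0]
  [2/3, 0, 2/5],
b = (-14/3, -4/5, -26/15).
Solving gives a_0 = -2, a_1 = -6/5, a_2 = -1, so
  g(x) = -x^2 - 6*x/5 - 2.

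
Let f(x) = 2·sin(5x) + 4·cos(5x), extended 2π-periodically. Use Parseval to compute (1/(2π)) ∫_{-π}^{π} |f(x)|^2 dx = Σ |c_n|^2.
Σ |c_n|^2 = 10

Expand |f|^2 and use orthogonality of {sin(nx), cos(mx)} on [-π, π]:
  ∫_{-π}^{π} sin(nx)^2 dx = π, ∫ cos(mx)^2 dx = π, and cross terms integrate to 0.
So ∫_{-π}^{π} f(x)^2 dx = 2^2 · π + 4^2 · π = (4 + 16)π.
Divide by 2π: (4 + 16)/2 = 10.
By Parseval, this equals Σ |c_n|^2.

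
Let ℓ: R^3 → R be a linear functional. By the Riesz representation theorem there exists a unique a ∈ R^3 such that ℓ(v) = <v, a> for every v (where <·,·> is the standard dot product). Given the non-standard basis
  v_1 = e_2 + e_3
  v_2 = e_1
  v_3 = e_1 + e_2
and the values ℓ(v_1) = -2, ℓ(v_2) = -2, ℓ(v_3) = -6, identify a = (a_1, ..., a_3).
a = (-2, -4, 2)

Write a = (a_1, ..., a_3) in the standard basis. For each basis vector v_i, ℓ(v_i) = <v_i, a> is a linear equation in the a_j's. Collect the n equations into a matrix system V a = ℓ, where row i of V is v_i (expressed in the standard basis). Since V is invertible (lower-triangular with 1s on the diagonal, up to permutation), solve by back-substitution:
  V =
[[0, 1, 1],
 [1, 0, 0],
 [1, 1, 0]]
  V a = (-2, -2, -6)
Solving gives a = (-2, -4, 2).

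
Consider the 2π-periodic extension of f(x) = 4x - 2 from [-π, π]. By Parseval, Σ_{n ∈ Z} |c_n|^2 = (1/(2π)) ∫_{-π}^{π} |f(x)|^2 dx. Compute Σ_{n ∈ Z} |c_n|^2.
Σ |c_n|^2 = 16π^2/3 + 4

Expand and integrate term by term over [-π, π]:
  ∫ (4x)^2 dx = 16·(2π^3/3); ∫ 2·4·(-2)·x dx = 0 (odd integrand); ∫ (-2)^2 dx = 4·2π.
So (1/(2π)) ∫_{-π}^{π} (4x - 2)^2 dx = 16π^2/3 + 4 = 16π^2/3 + 4.
Parseval ⇒ Σ |c_n|^2 = 16π^2/3 + 4.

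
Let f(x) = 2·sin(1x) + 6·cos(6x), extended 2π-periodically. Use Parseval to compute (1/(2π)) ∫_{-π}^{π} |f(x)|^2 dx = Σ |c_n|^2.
Σ |c_n|^2 = 20

Expand |f|^2 and use orthogonality of {sin(nx), cos(mx)} on [-π, π]:
  ∫_{-π}^{π} sin(nx)^2 dx = π, ∫ cos(mx)^2 dx = π, and cross terms integrate to 0.
So ∫_{-π}^{π} f(x)^2 dx = 2^2 · π + 6^2 · π = (4 + 36)π.
Divide by 2π: (4 + 36)/2 = 20.
By Parseval, this equals Σ |c_n|^2.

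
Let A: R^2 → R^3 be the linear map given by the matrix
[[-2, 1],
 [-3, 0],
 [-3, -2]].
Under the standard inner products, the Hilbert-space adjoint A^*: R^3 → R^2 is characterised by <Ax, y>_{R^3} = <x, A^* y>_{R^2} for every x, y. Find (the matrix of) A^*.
A^* = A^T =
[[-2, -3, -3],
 [1, 0, -2]]

For real matrices with standard dot products, the defining identity <Ax, y> = <x, A^* y> gives (Ax)^T y = x^T (A^*) y, i.e. x^T A^T y = x^T (A^*) y. Since this holds for all x, y, we must have A^* = A^T. Therefore
A^* =
[[-2, -3, -3],
 [1, 0, -2]].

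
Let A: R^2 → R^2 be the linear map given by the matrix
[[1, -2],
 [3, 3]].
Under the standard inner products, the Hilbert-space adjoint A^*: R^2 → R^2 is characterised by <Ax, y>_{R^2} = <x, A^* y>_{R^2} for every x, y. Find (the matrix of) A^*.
A^* = A^T =
[[1, 3],
 [-2, 3]]

For real matrices with standard dot products, the defining identity <Ax, y> = <x, A^* y> gives (Ax)^T y = x^T (A^*) y, i.e. x^T A^T y = x^T (A^*) y. Since this holds for all x, y, we must have A^* = A^T. Therefore
A^* =
[[1, 3],
 [-2, 3]].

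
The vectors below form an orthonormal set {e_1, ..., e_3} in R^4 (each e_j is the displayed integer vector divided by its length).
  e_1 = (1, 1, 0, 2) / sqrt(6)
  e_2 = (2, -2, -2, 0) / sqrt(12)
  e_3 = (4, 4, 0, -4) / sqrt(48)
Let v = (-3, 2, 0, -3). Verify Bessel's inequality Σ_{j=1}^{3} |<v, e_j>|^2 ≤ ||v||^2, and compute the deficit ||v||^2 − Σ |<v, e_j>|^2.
Σ |<v, e_j>|^2 = 107/6; ||v||^2 = 22; deficit = 25/6

Write each e_j = u_j / sqrt(<u_j, u_j>) where u_j is the displayed integer vector. Then <v, e_j> = <v, u_j> / sqrt(<u_j, u_j>), so |<v, e_j>|^2 = <v, u_j>^2 / <u_j, u_j>.
Coefficients: <v, e_1> = -7/sqrt(6), <v, e_2> = -10/sqrt(12), <v, e_3> = 8/sqrt(48).
Square and sum: Σ |<v, e_j>|^2 = 107/6.
Compute ||v||^2 = v·v = 22.
Deficit = 22 − 107/6 = 25/6 ≥ 0, confirming Bessel's inequality. (The deficit equals ||v − Σ <v,e_j> e_j||^2, the squared distance from v to span{e_j}.)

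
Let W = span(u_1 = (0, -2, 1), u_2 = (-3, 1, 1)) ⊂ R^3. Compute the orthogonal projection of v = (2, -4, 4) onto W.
proj_W(v) = (1, -5, 2)

Set up U = [u_1 | ... | u_2] ∈ R^(3×2). The projector onto W = col(U) is P = U (U^T U)^(-1) U^T.
Compute U^T U =
  [5, -1]
  [-1, 11],
and U^T v = (12, -6).
Solve U^T U · c = U^T v for the coefficients: c = (7/3, -1/3). The projection is proj_W(v) = U c.
Check: (v - proj_W(v)) · u_1 = 0  (should be 0).
Check: (v - proj_W(v)) · u_2 = 0  (should be 0).
Result: proj_W(v) = (1, -5, 2).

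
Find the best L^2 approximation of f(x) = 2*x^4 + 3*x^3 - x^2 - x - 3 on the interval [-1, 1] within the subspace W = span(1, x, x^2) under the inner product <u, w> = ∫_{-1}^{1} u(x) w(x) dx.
g(x) = 5*x^2/7 + 4*x/5 - 111/35

The best approximation g ∈ W is the orthogonal projection of f onto W. Writing g = a_0 + a_1 x + a_2 x^2, the coefficients solve the normal equations G · a = b where
  G_{ij} = <φ_i, φ_j> and b_i = <f, φ_i>, with φ_0 = 1, φ_1 = x, φ_2 = x^2.
G =
  [2, 0, 2/3]
  [0, 2/3, 0]
  [2/3, 0, 2/5],
b = (-88/15, 8/15, -64/35).
Solving gives a_0 = -111/35, a_1 = 4/5, a_2 = 5/7, so
  g(x) = 5*x^2/7 + 4*x/5 - 111/35.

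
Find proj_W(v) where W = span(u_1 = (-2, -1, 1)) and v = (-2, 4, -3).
proj_W(v) = (1, 1/2, -1/2)

Set up U = [u_1 | ... | u_1] ∈ R^(3×1). The projector onto W = col(U) is P = U (U^T U)^(-1) U^T.
Compute U^T U =
  [6],
and U^T v = (-3).
Solve U^T U · c = U^T v for the coefficients: c = (-1/2). The projection is proj_W(v) = U c.
Check: (v - proj_W(v)) · u_1 = 0  (should be 0).
Result: proj_W(v) = (1, 1/2, -1/2).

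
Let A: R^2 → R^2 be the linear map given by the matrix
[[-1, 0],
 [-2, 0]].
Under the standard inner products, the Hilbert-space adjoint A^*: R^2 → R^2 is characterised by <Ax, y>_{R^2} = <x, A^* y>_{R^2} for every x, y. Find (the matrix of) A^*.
A^* = A^T =
[[-1, -2],
 [0, 0]]

For real matrices with standard dot products, the defining identity <Ax, y> = <x, A^* y> gives (Ax)^T y = x^T (A^*) y, i.e. x^T A^T y = x^T (A^*) y. Since this holds for all x, y, we must have A^* = A^T. Therefore
A^* =
[[-1, -2],
 [0, 0]].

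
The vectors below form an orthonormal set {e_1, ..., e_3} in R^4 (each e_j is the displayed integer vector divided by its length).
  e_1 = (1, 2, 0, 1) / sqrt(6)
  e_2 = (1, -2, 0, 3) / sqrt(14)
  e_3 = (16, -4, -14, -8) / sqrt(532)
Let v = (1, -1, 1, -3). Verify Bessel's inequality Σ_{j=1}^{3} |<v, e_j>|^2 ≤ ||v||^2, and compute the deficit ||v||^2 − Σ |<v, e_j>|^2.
Σ |<v, e_j>|^2 = 395/57; ||v||^2 = 12; deficit = 289/57

Write each e_j = u_j / sqrt(<u_j, u_j>) where u_j is the displayed integer vector. Then <v, e_j> = <v, u_j> / sqrt(<u_j, u_j>), so |<v, e_j>|^2 = <v, u_j>^2 / <u_j, u_j>.
Coefficients: <v, e_1> = -4/sqrt(6), <v, e_2> = -6/sqrt(14), <v, e_3> = 30/sqrt(532).
Square and sum: Σ |<v, e_j>|^2 = 395/57.
Compute ||v||^2 = v·v = 12.
Deficit = 12 − 395/57 = 289/57 ≥ 0, confirming Bessel's inequality. (The deficit equals ||v − Σ <v,e_j> e_j||^2, the squared distance from v to span{e_j}.)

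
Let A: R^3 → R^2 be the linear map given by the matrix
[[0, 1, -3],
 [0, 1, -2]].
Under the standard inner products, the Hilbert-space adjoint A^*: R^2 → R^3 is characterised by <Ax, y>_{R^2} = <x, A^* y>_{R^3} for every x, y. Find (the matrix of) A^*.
A^* = A^T =
[[0, 0],
 [1, 1],
 [-3, -2]]

For real matrices with standard dot products, the defining identity <Ax, y> = <x, A^* y> gives (Ax)^T y = x^T (A^*) y, i.e. x^T A^T y = x^T (A^*) y. Since this holds for all x, y, we must have A^* = A^T. Therefore
A^* =
[[0, 0],
 [1, 1],
 [-3, -2]].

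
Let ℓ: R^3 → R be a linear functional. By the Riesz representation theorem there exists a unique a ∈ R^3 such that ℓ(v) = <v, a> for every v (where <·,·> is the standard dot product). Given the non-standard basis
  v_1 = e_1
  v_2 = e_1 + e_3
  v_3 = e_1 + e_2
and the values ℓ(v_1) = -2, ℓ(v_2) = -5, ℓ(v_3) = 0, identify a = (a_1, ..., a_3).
a = (-2, 2, -3)

Write a = (a_1, ..., a_3) in the standard basis. For each basis vector v_i, ℓ(v_i) = <v_i, a> is a linear equation in the a_j's. Collect the n equations into a matrix system V a = ℓ, where row i of V is v_i (expressed in the standard basis). Since V is invertible (lower-triangular with 1s on the diagonal, up to permutation), solve by back-substitution:
  V =
[[1, 0, 0],
 [1, 0, 1],
 [1, 1, 0]]
  V a = (-2, -5, 0)
Solving gives a = (-2, 2, -3).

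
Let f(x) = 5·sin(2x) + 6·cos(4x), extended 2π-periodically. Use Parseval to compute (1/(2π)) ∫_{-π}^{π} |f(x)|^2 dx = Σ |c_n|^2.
Σ |c_n|^2 = 61/2

Expand |f|^2 and use orthogonality of {sin(nx), cos(mx)} on [-π, π]:
  ∫_{-π}^{π} sin(nx)^2 dx = π, ∫ cos(mx)^2 dx = π, and cross terms integrate to 0.
So ∫_{-π}^{π} f(x)^2 dx = 5^2 · π + 6^2 · π = (25 + 36)π.
Divide by 2π: (25 + 36)/2 = 61/2.
By Parseval, this equals Σ |c_n|^2.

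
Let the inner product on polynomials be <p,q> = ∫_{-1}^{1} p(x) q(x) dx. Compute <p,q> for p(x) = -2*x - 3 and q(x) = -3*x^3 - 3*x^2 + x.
<p,q> = 106/15

Expand the product: p(x)·q(x) = 6*x^4 + 15*x^3 + 7*x^2 - 3*x.
∫_{-1}^{1} of each monomial x^k gives [2/(k+1) if k even, 0 if k odd]. Integrating term-by-term (or equivalently evaluating the antiderivative F(x) = 6*x^5/5 + 15*x^4/4 + 7*x^3/3 - 3*x^2/2 at the endpoints):
  F(1) − F(−1) = 347/60 − (-77/60) = 106/15.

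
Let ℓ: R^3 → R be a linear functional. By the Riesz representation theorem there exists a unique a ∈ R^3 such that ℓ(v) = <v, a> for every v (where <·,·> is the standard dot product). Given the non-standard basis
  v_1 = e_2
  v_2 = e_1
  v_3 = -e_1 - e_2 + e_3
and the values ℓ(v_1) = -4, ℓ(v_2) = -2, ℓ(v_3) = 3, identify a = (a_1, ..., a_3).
a = (-2, -4, -3)

Write a = (a_1, ..., a_3) in the standard basis. For each basis vector v_i, ℓ(v_i) = <v_i, a> is a linear equation in the a_j's. Collect the n equations into a matrix system V a = ℓ, where row i of V is v_i (expressed in the standard basis). Since V is invertible (lower-triangular with 1s on the diagonal, up to permutation), solve by back-substitution:
  V =
[[0, 1, 0],
 [1, 0, 0],
 [-1, -1, 1]]
  V a = (-4, -2, 3)
Solving gives a = (-2, -4, -3).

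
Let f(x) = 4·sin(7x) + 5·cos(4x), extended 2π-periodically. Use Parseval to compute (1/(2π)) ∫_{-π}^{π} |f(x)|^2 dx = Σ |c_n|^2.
Σ |c_n|^2 = 41/2

Expand |f|^2 and use orthogonality of {sin(nx), cos(mx)} on [-π, π]:
  ∫_{-π}^{π} sin(nx)^2 dx = π, ∫ cos(mx)^2 dx = π, and cross terms integrate to 0.
So ∫_{-π}^{π} f(x)^2 dx = 4^2 · π + 5^2 · π = (16 + 25)π.
Divide by 2π: (16 + 25)/2 = 41/2.
By Parseval, this equals Σ |c_n|^2.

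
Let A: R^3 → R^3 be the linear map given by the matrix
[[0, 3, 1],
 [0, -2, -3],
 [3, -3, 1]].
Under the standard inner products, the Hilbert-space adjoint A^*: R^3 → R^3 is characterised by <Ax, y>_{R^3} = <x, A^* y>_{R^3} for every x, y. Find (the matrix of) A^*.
A^* = A^T =
[[0, 0, 3],
 [3, -2, -3],
 [1, -3, 1]]

For real matrices with standard dot products, the defining identity <Ax, y> = <x, A^* y> gives (Ax)^T y = x^T (A^*) y, i.e. x^T A^T y = x^T (A^*) y. Since this holds for all x, y, we must have A^* = A^T. Therefore
A^* =
[[0, 0, 3],
 [3, -2, -3],
 [1, -3, 1]].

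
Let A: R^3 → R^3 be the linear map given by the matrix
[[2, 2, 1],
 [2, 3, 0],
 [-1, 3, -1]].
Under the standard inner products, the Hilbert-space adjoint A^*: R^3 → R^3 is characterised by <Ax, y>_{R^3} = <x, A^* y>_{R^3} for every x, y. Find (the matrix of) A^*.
A^* = A^T =
[[2, 2, -1],
 [2, 3, 3],
 [1, 0, -1]]

For real matrices with standard dot products, the defining identity <Ax, y> = <x, A^* y> gives (Ax)^T y = x^T (A^*) y, i.e. x^T A^T y = x^T (A^*) y. Since this holds for all x, y, we must have A^* = A^T. Therefore
A^* =
[[2, 2, -1],
 [2, 3, 3],
 [1, 0, -1]].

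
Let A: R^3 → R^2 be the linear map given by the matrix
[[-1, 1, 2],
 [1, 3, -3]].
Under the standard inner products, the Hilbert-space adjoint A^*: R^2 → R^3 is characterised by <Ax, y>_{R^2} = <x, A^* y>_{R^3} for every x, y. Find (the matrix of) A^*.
A^* = A^T =
[[-1, 1],
 [1, 3],
 [2, -3]]

For real matrices with standard dot products, the defining identity <Ax, y> = <x, A^* y> gives (Ax)^T y = x^T (A^*) y, i.e. x^T A^T y = x^T (A^*) y. Since this holds for all x, y, we must have A^* = A^T. Therefore
A^* =
[[-1, 1],
 [1, 3],
 [2, -3]].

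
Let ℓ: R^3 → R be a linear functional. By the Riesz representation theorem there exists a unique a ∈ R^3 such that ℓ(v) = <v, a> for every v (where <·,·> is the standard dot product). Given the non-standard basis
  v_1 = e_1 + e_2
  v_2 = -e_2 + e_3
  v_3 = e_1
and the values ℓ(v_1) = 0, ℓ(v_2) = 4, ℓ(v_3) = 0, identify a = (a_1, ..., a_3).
a = (0, 0, 4)

Write a = (a_1, ..., a_3) in the standard basis. For each basis vector v_i, ℓ(v_i) = <v_i, a> is a linear equation in the a_j's. Collect the n equations into a matrix system V a = ℓ, where row i of V is v_i (expressed in the standard basis). Since V is invertible (lower-triangular with 1s on the diagonal, up to permutation), solve by back-substitution:
  V =
[[1, 1, 0],
 [0, -1, 1],
 [1, 0, 0]]
  V a = (0, 4, 0)
Solving gives a = (0, 0, 4).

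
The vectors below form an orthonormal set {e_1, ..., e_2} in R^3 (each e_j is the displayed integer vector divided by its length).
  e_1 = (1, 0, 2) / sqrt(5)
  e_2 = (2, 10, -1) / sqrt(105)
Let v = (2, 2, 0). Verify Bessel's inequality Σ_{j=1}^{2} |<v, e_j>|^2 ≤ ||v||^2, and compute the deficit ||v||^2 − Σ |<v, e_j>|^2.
Σ |<v, e_j>|^2 = 44/7; ||v||^2 = 8; deficit = 12/7

Write each e_j = u_j / sqrt(<u_j, u_j>) where u_j is the displayed integer vector. Then <v, e_j> = <v, u_j> / sqrt(<u_j, u_j>), so |<v, e_j>|^2 = <v, u_j>^2 / <u_j, u_j>.
Coefficients: <v, e_1> = 2/sqrt(5), <v, e_2> = 24/sqrt(105).
Square and sum: Σ |<v, e_j>|^2 = 44/7.
Compute ||v||^2 = v·v = 8.
Deficit = 8 − 44/7 = 12/7 ≥ 0, confirming Bessel's inequality. (The deficit equals ||v − Σ <v,e_j> e_j||^2, the squared distance from v to span{e_j}.)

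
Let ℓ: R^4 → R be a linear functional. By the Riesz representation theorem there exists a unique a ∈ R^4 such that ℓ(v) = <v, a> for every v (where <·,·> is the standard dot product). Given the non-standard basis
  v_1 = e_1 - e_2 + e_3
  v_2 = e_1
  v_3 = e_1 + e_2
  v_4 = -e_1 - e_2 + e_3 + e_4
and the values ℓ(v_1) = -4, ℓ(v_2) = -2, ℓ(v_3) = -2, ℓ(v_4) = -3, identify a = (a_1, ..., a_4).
a = (-2, 0, -2, -3)

Write a = (a_1, ..., a_4) in the standard basis. For each basis vector v_i, ℓ(v_i) = <v_i, a> is a linear equation in the a_j's. Collect the n equations into a matrix system V a = ℓ, where row i of V is v_i (expressed in the standard basis). Since V is invertible (lower-triangular with 1s on the diagonal, up to permutation), solve by back-substitution:
  V =
[[1, -1, 1, 0],
 [1, 0, 0, 0],
 [1, 1, 0, 0],
 [-1, -1, 1, 1]]
  V a = (-4, -2, -2, -3)
Solving gives a = (-2, 0, -2, -3).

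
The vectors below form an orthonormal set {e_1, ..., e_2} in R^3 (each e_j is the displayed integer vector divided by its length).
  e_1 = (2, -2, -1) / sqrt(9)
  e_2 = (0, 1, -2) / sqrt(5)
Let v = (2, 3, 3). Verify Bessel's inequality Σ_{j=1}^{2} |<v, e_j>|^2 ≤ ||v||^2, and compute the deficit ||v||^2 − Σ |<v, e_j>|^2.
Σ |<v, e_j>|^2 = 206/45; ||v||^2 = 22; deficit = 784/45

Write each e_j = u_j / sqrt(<u_j, u_j>) where u_j is the displayed integer vector. Then <v, e_j> = <v, u_j> / sqrt(<u_j, u_j>), so |<v, e_j>|^2 = <v, u_j>^2 / <u_j, u_j>.
Coefficients: <v, e_1> = -5/sqrt(9), <v, e_2> = -3/sqrt(5).
Square and sum: Σ |<v, e_j>|^2 = 206/45.
Compute ||v||^2 = v·v = 22.
Deficit = 22 − 206/45 = 784/45 ≥ 0, confirming Bessel's inequality. (The deficit equals ||v − Σ <v,e_j> e_j||^2, the squared distance from v to span{e_j}.)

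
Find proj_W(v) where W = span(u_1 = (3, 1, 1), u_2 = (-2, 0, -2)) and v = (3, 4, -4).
proj_W(v) = (19/6, 11/3, -25/6)

Set up U = [u_1 | ... | u_2] ∈ R^(3×2). The projector onto W = col(U) is P = U (U^T U)^(-1) U^T.
Compute U^T U =
  [11, -8]
  [-8, 8],
and U^T v = (9, 2).
Solve U^T U · c = U^T v for the coefficients: c = (11/3, 47/12). The projection is proj_W(v) = U c.
Check: (v - proj_W(v)) · u_1 = 0  (should be 0).
Check: (v - proj_W(v)) · u_2 = 0  (should be 0).
Result: proj_W(v) = (19/6, 11/3, -25/6).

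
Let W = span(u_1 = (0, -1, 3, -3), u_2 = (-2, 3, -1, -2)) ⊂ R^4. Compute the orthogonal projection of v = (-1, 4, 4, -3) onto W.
proj_W(v) = (-16/9, 101/57, 307/171, -763/171)

Set up U = [u_1 | ... | u_2] ∈ R^(4×2). The projector onto W = col(U) is P = U (U^T U)^(-1) U^T.
Compute U^T U =
  [19, 0]
  [0, 18],
and U^T v = (17, 16).
Solve U^T U · c = U^T v for the coefficients: c = (17/19, 8/9). The projection is proj_W(v) = U c.
Check: (v - proj_W(v)) · u_1 = 0  (should be 0).
Check: (v - proj_W(v)) · u_2 = 0  (should be 0).
Result: proj_W(v) = (-16/9, 101/57, 307/171, -763/171).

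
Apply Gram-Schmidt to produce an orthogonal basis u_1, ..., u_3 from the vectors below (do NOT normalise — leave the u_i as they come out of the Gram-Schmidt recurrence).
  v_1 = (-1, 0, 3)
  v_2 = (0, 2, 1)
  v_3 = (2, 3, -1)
Orthogonal basis:
  u_1 = (-1, 0, 3)
  u_2 = (3/10, 2, 1/10)
  u_3 = (42/41, -7/41, 14/41)

Apply the Gram-Schmidt recurrence
  u_1 = v_1
  u_i = v_i − Σ_{j<i} ((v_i · u_j) / (u_j · u_j)) · u_j.

Step by step this gives:
  u_1 = (-1, 0, 3)
  u_2 = (3/10, 2, 1/10)
  u_3 = (42/41, -7/41, 14/41)

Orthogonality check:
  u_2 · u_1 = 0 (should be 0)
  u_3 · u_1 = 0 (should be 0)
  u_3 · u_2 = 0 (should be 0)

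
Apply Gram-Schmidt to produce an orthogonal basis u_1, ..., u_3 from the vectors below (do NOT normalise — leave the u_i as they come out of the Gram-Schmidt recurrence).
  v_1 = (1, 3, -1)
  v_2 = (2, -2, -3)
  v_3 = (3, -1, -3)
Orthogonal basis:
  u_1 = (1, 3, -1)
  u_2 = (23/11, -19/11, -34/11)
  u_3 = (55/93, -5/93, 40/93)

Apply the Gram-Schmidt recurrence
  u_1 = v_1
  u_i = v_i − Σ_{j<i} ((v_i · u_j) / (u_j · u_j)) · u_j.

Step by step this gives:
  u_1 = (1, 3, -1)
  u_2 = (23/11, -19/11, -34/11)
  u_3 = (55/93, -5/93, 40/93)

Orthogonality check:
  u_2 · u_1 = 0 (should be 0)
  u_3 · u_1 = 0 (should be 0)
  u_3 · u_2 = 0 (should be 0)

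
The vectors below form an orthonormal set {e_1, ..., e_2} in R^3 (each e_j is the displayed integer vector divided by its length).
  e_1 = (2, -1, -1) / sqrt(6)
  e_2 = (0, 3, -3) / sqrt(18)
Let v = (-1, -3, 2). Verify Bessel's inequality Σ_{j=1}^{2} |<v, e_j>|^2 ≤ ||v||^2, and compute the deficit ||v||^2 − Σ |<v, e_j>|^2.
Σ |<v, e_j>|^2 = 38/3; ||v||^2 = 14; deficit = 4/3

Write each e_j = u_j / sqrt(<u_j, u_j>) where u_j is the displayed integer vector. Then <v, e_j> = <v, u_j> / sqrt(<u_j, u_j>), so |<v, e_j>|^2 = <v, u_j>^2 / <u_j, u_j>.
Coefficients: <v, e_1> = -1/sqrt(6), <v, e_2> = -15/sqrt(18).
Square and sum: Σ |<v, e_j>|^2 = 38/3.
Compute ||v||^2 = v·v = 14.
Deficit = 14 − 38/3 = 4/3 ≥ 0, confirming Bessel's inequality. (The deficit equals ||v − Σ <v,e_j> e_j||^2, the squared distance from v to span{e_j}.)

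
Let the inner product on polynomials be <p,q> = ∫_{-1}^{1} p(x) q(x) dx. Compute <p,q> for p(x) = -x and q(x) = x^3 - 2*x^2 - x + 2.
<p,q> = 4/15

Expand the product: p(x)·q(x) = -x^4 + 2*x^3 + x^2 - 2*x.
∫_{-1}^{1} of each monomial x^k gives [2/(k+1) if k even, 0 if k odd]. Integrating term-by-term (or equivalently evaluating the antiderivative F(x) = -x^5/5 + x^4/2 + x^3/3 - x^2 at the endpoints):
  F(1) − F(−1) = -11/30 − (-19/30) = 4/15.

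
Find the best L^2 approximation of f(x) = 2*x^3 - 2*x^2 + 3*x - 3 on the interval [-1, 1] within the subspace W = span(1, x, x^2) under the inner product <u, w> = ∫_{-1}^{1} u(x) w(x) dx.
g(x) = -2*x^2 + 21*x/5 - 3

The best approximation g ∈ W is the orthogonal projection of f onto W. Writing g = a_0 + a_1 x + a_2 x^2, the coefficients solve the normal equations G · a = b where
  G_{ij} = <φ_i, φ_j> and b_i = <f, φ_i>, with φ_0 = 1, φ_1 = x, φ_2 = x^2.
G =
  [2, 0, 2/3]
  [0, 2/3, 0]
  [2/3, 0, 2/5],
b = (-22/3, 14/5, -14/5).
Solving gives a_0 = -3, a_1 = 21/5, a_2 = -2, so
  g(x) = -2*x^2 + 21*x/5 - 3.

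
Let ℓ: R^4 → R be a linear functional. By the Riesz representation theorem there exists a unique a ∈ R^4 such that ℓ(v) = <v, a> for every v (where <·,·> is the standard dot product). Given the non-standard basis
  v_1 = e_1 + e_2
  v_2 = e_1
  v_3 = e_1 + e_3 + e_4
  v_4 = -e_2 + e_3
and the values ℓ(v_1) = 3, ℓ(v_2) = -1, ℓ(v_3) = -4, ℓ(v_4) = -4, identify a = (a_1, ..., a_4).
a = (-1, 4, 0, -3)

Write a = (a_1, ..., a_4) in the standard basis. For each basis vector v_i, ℓ(v_i) = <v_i, a> is a linear equation in the a_j's. Collect the n equations into a matrix system V a = ℓ, where row i of V is v_i (expressed in the standard basis). Since V is invertible (lower-triangular with 1s on the diagonal, up to permutation), solve by back-substitution:
  V =
[[1, 1, 0, 0],
 [1, 0, 0, 0],
 [1, 0, 1, 1],
 [0, -1, 1, 0]]
  V a = (3, -1, -4, -4)
Solving gives a = (-1, 4, 0, -3).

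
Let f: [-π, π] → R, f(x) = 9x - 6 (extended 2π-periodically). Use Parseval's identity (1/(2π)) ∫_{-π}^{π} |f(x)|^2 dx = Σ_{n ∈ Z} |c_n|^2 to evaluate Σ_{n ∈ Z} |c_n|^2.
Σ |c_n|^2 = 27π^2 + 36

Expand and integrate term by term over [-π, π]:
  ∫ (9x)^2 dx = 81·(2π^3/3); ∫ 2·9·(-6)·x dx = 0 (odd integrand); ∫ (-6)^2 dx = 36·2π.
So (1/(2π)) ∫_{-π}^{π} (9x - 6)^2 dx = 81π^2/3 + 36 = 27π^2 + 36.
Parseval ⇒ Σ |c_n|^2 = 27π^2 + 36.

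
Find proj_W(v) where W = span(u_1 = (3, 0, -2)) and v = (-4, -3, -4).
proj_W(v) = (-12/13, 0, 8/13)

Set up U = [u_1 | ... | u_1] ∈ R^(3×1). The projector onto W = col(U) is P = U (U^T U)^(-1) U^T.
Compute U^T U =
  [13],
and U^T v = (-4).
Solve U^T U · c = U^T v for the coefficients: c = (-4/13). The projection is proj_W(v) = U c.
Check: (v - proj_W(v)) · u_1 = 0  (should be 0).
Result: proj_W(v) = (-12/13, 0, 8/13).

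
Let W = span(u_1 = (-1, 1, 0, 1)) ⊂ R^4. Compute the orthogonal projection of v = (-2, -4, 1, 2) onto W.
proj_W(v) = (0, 0, 0, 0)

Set up U = [u_1 | ... | u_1] ∈ R^(4×1). The projector onto W = col(U) is P = U (U^T U)^(-1) U^T.
Compute U^T U =
  [3],
and U^T v = (0).
Solve U^T U · c = U^T v for the coefficients: c = (0). The projection is proj_W(v) = U c.
Check: (v - proj_W(v)) · u_1 = 0  (should be 0).
Result: proj_W(v) = (0, 0, 0, 0).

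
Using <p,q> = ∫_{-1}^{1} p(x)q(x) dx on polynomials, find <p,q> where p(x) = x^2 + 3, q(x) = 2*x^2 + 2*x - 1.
<p,q> = -28/15

Expand the product: p(x)·q(x) = 2*x^4 + 2*x^3 + 5*x^2 + 6*x - 3.
∫_{-1}^{1} of each monomial x^k gives [2/(k+1) if k even, 0 if k odd]. Integrating term-by-term (or equivalently evaluating the antiderivative F(x) = 2*x^5/5 + x^4/2 + 5*x^3/3 + 3*x^2 - 3*x at the endpoints):
  F(1) − F(−1) = 77/30 − (133/30) = -28/15.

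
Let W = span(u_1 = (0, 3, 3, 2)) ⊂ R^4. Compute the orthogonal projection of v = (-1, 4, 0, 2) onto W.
proj_W(v) = (0, 24/11, 24/11, 16/11)

Set up U = [u_1 | ... | u_1] ∈ R^(4×1). The projector onto W = col(U) is P = U (U^T U)^(-1) U^T.
Compute U^T U =
  [22],
and U^T v = (16).
Solve U^T U · c = U^T v for the coefficients: c = (8/11). The projection is proj_W(v) = U c.
Check: (v - proj_W(v)) · u_1 = 0  (should be 0).
Result: proj_W(v) = (0, 24/11, 24/11, 16/11).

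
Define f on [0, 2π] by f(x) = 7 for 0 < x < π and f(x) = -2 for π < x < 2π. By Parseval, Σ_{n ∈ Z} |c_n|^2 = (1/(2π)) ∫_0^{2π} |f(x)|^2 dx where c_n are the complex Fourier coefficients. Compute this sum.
Σ |c_n|^2 = 53/2

Parseval equates the L^2 energy of f (normalised by 1/(2π)) with the ℓ^2 sum of its Fourier coefficients: (1/(2π)) ∫_0^{2π} |f|^2 = Σ |c_n|^2.
Compute the left side: (1/(2π)) [∫_0^π 7^2 dx + ∫_π^{2π} (-2)^2 dx] = (1/(2π)) · (49π + 4π) = (49 + 4)/2 = 53/2.
So Σ_{n ∈ Z} |c_n|^2 = 53/2.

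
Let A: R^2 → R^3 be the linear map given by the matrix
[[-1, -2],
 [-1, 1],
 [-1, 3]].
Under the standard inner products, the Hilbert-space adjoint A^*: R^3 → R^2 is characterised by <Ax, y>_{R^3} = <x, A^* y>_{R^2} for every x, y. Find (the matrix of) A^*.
A^* = A^T =
[[-1, -1, -1],
 [-2, 1, 3]]

For real matrices with standard dot products, the defining identity <Ax, y> = <x, A^* y> gives (Ax)^T y = x^T (A^*) y, i.e. x^T A^T y = x^T (A^*) y. Since this holds for all x, y, we must have A^* = A^T. Therefore
A^* =
[[-1, -1, -1],
 [-2, 1, 3]].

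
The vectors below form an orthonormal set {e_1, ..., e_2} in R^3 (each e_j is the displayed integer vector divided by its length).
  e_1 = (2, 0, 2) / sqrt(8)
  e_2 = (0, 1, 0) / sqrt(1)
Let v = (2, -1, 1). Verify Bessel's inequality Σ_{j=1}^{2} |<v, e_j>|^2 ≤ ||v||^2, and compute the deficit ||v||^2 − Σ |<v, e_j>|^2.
Σ |<v, e_j>|^2 = 11/2; ||v||^2 = 6; deficit = 1/2

Write each e_j = u_j / sqrt(<u_j, u_j>) where u_j is the displayed integer vector. Then <v, e_j> = <v, u_j> / sqrt(<u_j, u_j>), so |<v, e_j>|^2 = <v, u_j>^2 / <u_j, u_j>.
Coefficients: <v, e_1> = 6/sqrt(8), <v, e_2> = -1/sqrt(1).
Square and sum: Σ |<v, e_j>|^2 = 11/2.
Compute ||v||^2 = v·v = 6.
Deficit = 6 − 11/2 = 1/2 ≥ 0, confirming Bessel's inequality. (The deficit equals ||v − Σ <v,e_j> e_j||^2, the squared distance from v to span{e_j}.)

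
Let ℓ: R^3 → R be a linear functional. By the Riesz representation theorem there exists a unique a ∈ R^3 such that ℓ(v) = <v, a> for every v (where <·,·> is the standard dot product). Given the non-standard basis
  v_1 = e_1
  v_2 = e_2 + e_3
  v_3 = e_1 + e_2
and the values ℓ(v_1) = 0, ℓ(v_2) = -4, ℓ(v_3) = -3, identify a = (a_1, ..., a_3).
a = (0, -3, -1)

Write a = (a_1, ..., a_3) in the standard basis. For each basis vector v_i, ℓ(v_i) = <v_i, a> is a linear equation in the a_j's. Collect the n equations into a matrix system V a = ℓ, where row i of V is v_i (expressed in the standard basis). Since V is invertible (lower-triangular with 1s on the diagonal, up to permutation), solve by back-substitution:
  V =
[[1, 0, 0],
 [0, 1, 1],
 [1, 1, 0]]
  V a = (0, -4, -3)
Solving gives a = (0, -3, -1).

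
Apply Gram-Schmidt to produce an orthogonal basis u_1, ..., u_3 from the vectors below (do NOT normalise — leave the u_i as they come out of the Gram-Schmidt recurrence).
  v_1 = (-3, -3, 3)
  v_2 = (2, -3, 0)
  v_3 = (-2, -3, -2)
Orthogonal basis:
  u_1 = (-3, -3, 3)
  u_2 = (7/3, -8/3, -1/3)
  u_3 = (-33/19, -22/19, -55/19)

Apply the Gram-Schmidt recurrence
  u_1 = v_1
  u_i = v_i − Σ_{j<i} ((v_i · u_j) / (u_j · u_j)) · u_j.

Step by step this gives:
  u_1 = (-3, -3, 3)
  u_2 = (7/3, -8/3, -1/3)
  u_3 = (-33/19, -22/19, -55/19)

Orthogonality check:
  u_2 · u_1 = 0 (should be 0)
  u_3 · u_1 = 0 (should be 0)
  u_3 · u_2 = 0 (should be 0)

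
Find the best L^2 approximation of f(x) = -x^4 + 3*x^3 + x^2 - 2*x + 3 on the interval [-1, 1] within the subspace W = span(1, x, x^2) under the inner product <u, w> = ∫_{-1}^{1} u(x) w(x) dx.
g(x) = x^2/7 - x/5 + 108/35

The best approximation g ∈ W is the orthogonal projection of f onto W. Writing g = a_0 + a_1 x + a_2 x^2, the coefficients solve the normal equations G · a = b where
  G_{ij} = <φ_i, φ_j> and b_i = <f, φ_i>, with φ_0 = 1, φ_1 = x, φ_2 = x^2.
G =
  [2, 0, 2/3]
  [0, 2/3, 0]
  [2/3, 0, 2/5],
b = (94/15, -2/15, 74/35).
Solving gives a_0 = 108/35, a_1 = -1/5, a_2 = 1/7, so
  g(x) = x^2/7 - x/5 + 108/35.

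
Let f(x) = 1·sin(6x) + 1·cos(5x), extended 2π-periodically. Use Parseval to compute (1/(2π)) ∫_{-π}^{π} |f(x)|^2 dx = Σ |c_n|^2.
Σ |c_n|^2 = 1

Expand |f|^2 and use orthogonality of {sin(nx), cos(mx)} on [-π, π]:
  ∫_{-π}^{π} sin(nx)^2 dx = π, ∫ cos(mx)^2 dx = π, and cross terms integrate to 0.
So ∫_{-π}^{π} f(x)^2 dx = 1^2 · π + 1^2 · π = (1 + 1)π.
Divide by 2π: (1 + 1)/2 = 1.
By Parseval, this equals Σ |c_n|^2.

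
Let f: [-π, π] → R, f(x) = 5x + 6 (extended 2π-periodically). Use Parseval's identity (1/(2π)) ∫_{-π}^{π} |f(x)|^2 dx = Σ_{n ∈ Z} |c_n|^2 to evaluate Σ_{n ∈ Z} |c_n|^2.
Σ |c_n|^2 = 25π^2/3 + 36

Expand and integrate term by term over [-π, π]:
  ∫ (5x)^2 dx = 25·(2π^3/3); ∫ 2·5·(6)·x dx = 0 (odd integrand); ∫ 6^2 dx = 36·2π.
So (1/(2π)) ∫_{-π}^{π} (5x + 6)^2 dx = 25π^2/3 + 36 = 25π^2/3 + 36.
Parseval ⇒ Σ |c_n|^2 = 25π^2/3 + 36.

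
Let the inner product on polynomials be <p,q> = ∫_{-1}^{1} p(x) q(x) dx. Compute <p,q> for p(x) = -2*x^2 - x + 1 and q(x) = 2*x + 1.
<p,q> = -2/3

Expand the product: p(x)·q(x) = -4*x^3 - 4*x^2 + x + 1.
∫_{-1}^{1} of each monomial x^k gives [2/(k+1) if k even, 0 if k odd]. Integrating term-by-term (or equivalently evaluating the antiderivative F(x) = -x^4 - 4*x^3/3 + x^2/2 + x at the endpoints):
  F(1) − F(−1) = -5/6 − (-1/6) = -2/3.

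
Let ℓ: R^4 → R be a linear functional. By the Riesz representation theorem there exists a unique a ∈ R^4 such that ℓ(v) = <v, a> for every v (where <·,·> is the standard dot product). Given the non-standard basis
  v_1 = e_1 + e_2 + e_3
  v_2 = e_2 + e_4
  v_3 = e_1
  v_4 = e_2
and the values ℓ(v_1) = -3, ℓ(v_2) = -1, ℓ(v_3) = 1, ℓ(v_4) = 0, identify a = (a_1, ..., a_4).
a = (1, 0, -4, -1)

Write a = (a_1, ..., a_4) in the standard basis. For each basis vector v_i, ℓ(v_i) = <v_i, a> is a linear equation in the a_j's. Collect the n equations into a matrix system V a = ℓ, where row i of V is v_i (expressed in the standard basis). Since V is invertible (lower-triangular with 1s on the diagonal, up to permutation), solve by back-substitution:
  V =
[[1, 1, 1, 0],
 [0, 1, 0, 1],
 [1, 0, 0, 0],
 [0, 1, 0, 0]]
  V a = (-3, -1, 1, 0)
Solving gives a = (1, 0, -4, -1).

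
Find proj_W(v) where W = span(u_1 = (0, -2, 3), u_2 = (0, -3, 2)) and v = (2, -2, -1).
proj_W(v) = (0, -2, -1)

Set up U = [u_1 | ... | u_2] ∈ R^(3×2). The projector onto W = col(U) is P = U (U^T U)^(-1) U^T.
Compute U^T U =
  [13, 12]
  [12, 13],
and U^T v = (1, 4).
Solve U^T U · c = U^T v for the coefficients: c = (-7/5, 8/5). The projection is proj_W(v) = U c.
Check: (v - proj_W(v)) · u_1 = 0  (should be 0).
Check: (v - proj_W(v)) · u_2 = 0  (should be 0).
Result: proj_W(v) = (0, -2, -1).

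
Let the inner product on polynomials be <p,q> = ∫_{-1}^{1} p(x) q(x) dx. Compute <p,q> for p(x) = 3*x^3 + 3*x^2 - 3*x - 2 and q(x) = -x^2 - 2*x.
<p,q> = 26/15

Expand the product: p(x)·q(x) = -3*x^5 - 9*x^4 - 3*x^3 + 8*x^2 + 4*x.
∫_{-1}^{1} of each monomial x^k gives [2/(k+1) if k even, 0 if k odd]. Integrating term-by-term (or equivalently evaluating the antiderivative F(x) = -x^6/2 - 9*x^5/5 - 3*x^4/4 + 8*x^3/3 + 2*x^2 at the endpoints):
  F(1) − F(−1) = 97/60 − (-7/60) = 26/15.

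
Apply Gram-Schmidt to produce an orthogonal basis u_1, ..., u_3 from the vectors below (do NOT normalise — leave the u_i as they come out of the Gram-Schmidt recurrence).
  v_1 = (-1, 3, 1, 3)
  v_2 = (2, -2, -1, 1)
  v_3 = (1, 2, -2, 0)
Orthogonal basis:
  u_1 = (-1, 3, 1, 3)
  u_2 = (17/10, -11/10, -7/10, 19/10)
  u_3 = (79/82, 137/82, -85/41, -27/41)

Apply the Gram-Schmidt recurrence
  u_1 = v_1
  u_i = v_i − Σ_{j<i} ((v_i · u_j) / (u_j · u_j)) · u_j.

Step by step this gives:
  u_1 = (-1, 3, 1, 3)
  u_2 = (17/10, -11/10, -7/10, 19/10)
  u_3 = (79/82, 137/82, -85/41, -27/41)

Orthogonality check:
  u_2 · u_1 = 0 (should be 0)
  u_3 · u_1 = 0 (should be 0)
  u_3 · u_2 = 0 (should be 0)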